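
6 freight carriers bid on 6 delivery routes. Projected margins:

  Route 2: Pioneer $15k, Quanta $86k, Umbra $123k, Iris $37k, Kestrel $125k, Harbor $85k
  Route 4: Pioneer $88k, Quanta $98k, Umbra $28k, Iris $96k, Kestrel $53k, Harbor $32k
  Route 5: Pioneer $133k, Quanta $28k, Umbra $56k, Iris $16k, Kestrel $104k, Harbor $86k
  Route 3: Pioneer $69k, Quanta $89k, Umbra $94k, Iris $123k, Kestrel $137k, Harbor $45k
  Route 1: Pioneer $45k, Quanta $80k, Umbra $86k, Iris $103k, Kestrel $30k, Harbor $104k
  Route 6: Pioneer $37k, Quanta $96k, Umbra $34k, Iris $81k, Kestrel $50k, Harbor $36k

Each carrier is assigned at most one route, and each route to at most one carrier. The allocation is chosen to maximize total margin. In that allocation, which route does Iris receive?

Optimal: Pioneer→Route 5 ($133k), Quanta→Route 6 ($96k), Umbra→Route 2 ($123k), Iris→Route 4 ($96k), Kestrel→Route 3 ($137k), Harbor→Route 1 ($104k) — total 133+96+123+96+137+104 = $689k.
Max-entry greedy (repeatedly take the single best remaining cell) gives $676k, worse by 13.
Swapping Quanta↔Kestrel (Quanta→Route 3 $89k, Kestrel→Route 6 $50k) loses 94.
Iris's own top route is Route 3 ($123k), but forcing Iris→Route 3 and reassigning the rest optimally gives only $638k — worse by 51.

Iris receives Route 4.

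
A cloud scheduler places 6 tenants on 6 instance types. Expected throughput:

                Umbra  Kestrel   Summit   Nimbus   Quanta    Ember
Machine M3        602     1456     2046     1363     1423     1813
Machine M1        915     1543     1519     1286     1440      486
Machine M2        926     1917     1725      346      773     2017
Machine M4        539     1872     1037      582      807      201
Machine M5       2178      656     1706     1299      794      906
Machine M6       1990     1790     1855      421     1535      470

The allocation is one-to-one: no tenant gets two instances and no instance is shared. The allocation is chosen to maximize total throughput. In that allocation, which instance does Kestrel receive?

Optimal: Umbra→Machine M5 (2178 ops/s), Kestrel→Machine M4 (1872 ops/s), Summit→Machine M3 (2046 ops/s), Nimbus→Machine M1 (1286 ops/s), Quanta→Machine M6 (1535 ops/s), Ember→Machine M2 (2017 ops/s) — total 2178+1872+2046+1286+1535+2017 = 10934 ops/s.
Row-greedy (each tenant in turn takes its best remaining instance) gives 9163 ops/s, worse by 1771.
Next-best assignment: Umbra→Machine M5, Kestrel→Machine M4, Summit→Machine M6, Nimbus→Machine M3, Quanta→Machine M1, Ember→Machine M2 = 10725 ops/s.
Swapping Quanta↔Kestrel (Quanta→Machine M4 807 ops/s, Kestrel→Machine M6 1790 ops/s) loses 810.
Kestrel's own top instance is Machine M2 (1917 ops/s), but forcing Kestrel→Machine M2 and reassigning the rest optimally gives only 9856 ops/s — worse by 1078.

Kestrel receives Machine M4.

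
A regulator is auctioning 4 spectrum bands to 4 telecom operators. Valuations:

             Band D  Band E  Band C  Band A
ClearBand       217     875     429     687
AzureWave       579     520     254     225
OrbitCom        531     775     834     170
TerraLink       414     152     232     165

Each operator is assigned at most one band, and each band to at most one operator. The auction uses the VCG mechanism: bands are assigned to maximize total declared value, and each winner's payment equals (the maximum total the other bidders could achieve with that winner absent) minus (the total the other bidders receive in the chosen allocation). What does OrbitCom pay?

Efficient allocation: ClearBand→Band A ($687M), AzureWave→Band E ($520M), OrbitCom→Band C ($834M), TerraLink→Band D ($414M); total welfare W = $2455M.
OrbitCom receives Band C at value $834M, so the others get W − 834 = $1621M.
Without OrbitCom: best allocation of the remaining 3 bidders over all 4 bands is ClearBand→Band E ($875M), AzureWave→Band D ($579M), TerraLink→Band C ($232M), total $1686M.
VCG payment = (others' best without OrbitCom) − (others' welfare with OrbitCom) = 1686 − 1621 = $65M.

OrbitCom pays $65M.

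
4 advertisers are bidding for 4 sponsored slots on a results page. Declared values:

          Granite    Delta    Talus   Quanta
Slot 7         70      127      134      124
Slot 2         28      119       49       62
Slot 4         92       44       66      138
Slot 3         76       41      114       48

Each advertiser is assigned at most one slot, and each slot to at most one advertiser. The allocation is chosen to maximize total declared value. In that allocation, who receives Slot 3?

Granite receives Slot 3.

Optimal: Granite→Slot 3 ($76), Delta→Slot 2 ($119), Talus→Slot 7 ($134), Quanta→Slot 4 ($138) — total 76+119+134+138 = $467.
Next-best assignment: Granite→Slot 4, Delta→Slot 2, Talus→Slot 3, Quanta→Slot 7 = $449.
Swapping Talus↔Granite (Talus→Slot 3 $114, Granite→Slot 7 $70) loses 26.
Checked against all permutations: $467 is optimal.
Granite's own top slot is Slot 4 ($92), but forcing Granite→Slot 4 and reassigning the rest optimally gives only $449 — worse by 18.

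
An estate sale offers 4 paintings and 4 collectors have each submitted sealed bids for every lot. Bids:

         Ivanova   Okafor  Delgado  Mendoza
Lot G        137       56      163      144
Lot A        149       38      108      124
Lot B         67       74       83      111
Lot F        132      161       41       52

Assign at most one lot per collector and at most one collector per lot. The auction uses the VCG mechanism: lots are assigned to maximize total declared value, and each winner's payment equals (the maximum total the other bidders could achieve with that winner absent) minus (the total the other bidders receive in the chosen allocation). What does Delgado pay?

Delgado pays $33.

Efficient allocation: Ivanova→Lot A ($149), Okafor→Lot F ($161), Delgado→Lot G ($163), Mendoza→Lot B ($111); total welfare W = $584.
Delgado receives Lot G at value $163, so the others get W − 163 = $421.
Without Delgado: best allocation of the remaining 3 bidders over all 4 lots is Ivanova→Lot A ($149), Okafor→Lot F ($161), Mendoza→Lot G ($144), total $454.
VCG payment = (others' best without Delgado) − (others' welfare with Delgado) = 454 − 421 = $33.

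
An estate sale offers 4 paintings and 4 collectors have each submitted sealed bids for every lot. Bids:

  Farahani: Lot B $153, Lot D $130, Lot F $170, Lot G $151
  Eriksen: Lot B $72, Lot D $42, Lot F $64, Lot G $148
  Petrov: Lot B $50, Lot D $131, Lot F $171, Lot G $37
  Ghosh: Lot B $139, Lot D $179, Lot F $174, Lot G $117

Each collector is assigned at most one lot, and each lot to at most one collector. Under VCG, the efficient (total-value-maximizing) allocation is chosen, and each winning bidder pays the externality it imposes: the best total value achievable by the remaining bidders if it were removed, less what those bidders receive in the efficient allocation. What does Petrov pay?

Petrov pays $17.

Efficient allocation: Farahani→Lot B ($153), Eriksen→Lot G ($148), Petrov→Lot F ($171), Ghosh→Lot D ($179); total welfare W = $651.
Petrov receives Lot F at value $171, so the others get W − 171 = $480.
Without Petrov: best allocation of the remaining 3 bidders over all 4 lots is Farahani→Lot F ($170), Eriksen→Lot G ($148), Ghosh→Lot D ($179), total $497.
VCG payment = (others' best without Petrov) − (others' welfare with Petrov) = 497 − 480 = $17.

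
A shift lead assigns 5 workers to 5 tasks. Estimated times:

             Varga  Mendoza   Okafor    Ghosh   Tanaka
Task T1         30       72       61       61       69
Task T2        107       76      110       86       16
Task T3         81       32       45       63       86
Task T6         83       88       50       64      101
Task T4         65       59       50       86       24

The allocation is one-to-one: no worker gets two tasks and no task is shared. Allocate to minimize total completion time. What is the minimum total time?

Minimum total: 192 min

Optimal: Varga→Task T1 (30 min), Mendoza→Task T3 (32 min), Okafor→Task T4 (50 min), Ghosh→Task T6 (64 min), Tanaka→Task T2 (16 min) — total 30+32+50+64+16 = 192 min.
Row-greedy (each worker in turn takes its cheapest remaining task) gives 222 min, worse by 30.
Next-best assignment: Varga→Task T1, Mendoza→Task T3, Okafor→Task T6, Ghosh→Task T4, Tanaka→Task T2 = 214 min.
Every other assignment is strictly worse.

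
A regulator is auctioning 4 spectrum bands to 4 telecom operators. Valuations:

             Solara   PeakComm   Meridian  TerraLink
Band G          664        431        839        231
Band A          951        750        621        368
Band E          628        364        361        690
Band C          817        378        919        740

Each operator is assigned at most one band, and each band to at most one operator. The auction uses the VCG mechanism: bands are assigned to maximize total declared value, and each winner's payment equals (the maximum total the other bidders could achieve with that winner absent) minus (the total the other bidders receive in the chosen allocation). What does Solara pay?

Efficient allocation: Solara→Band C ($817M), PeakComm→Band A ($750M), Meridian→Band G ($839M), TerraLink→Band E ($690M); total welfare W = $3096M.
Solara receives Band C at value $817M, so the others get W − 817 = $2279M.
Without Solara: best allocation of the remaining 3 bidders over all 4 bands is PeakComm→Band A ($750M), Meridian→Band C ($919M), TerraLink→Band E ($690M), total $2359M.
VCG payment = (others' best without Solara) − (others' welfare with Solara) = 2359 − 2279 = $80M.

Solara pays $80M.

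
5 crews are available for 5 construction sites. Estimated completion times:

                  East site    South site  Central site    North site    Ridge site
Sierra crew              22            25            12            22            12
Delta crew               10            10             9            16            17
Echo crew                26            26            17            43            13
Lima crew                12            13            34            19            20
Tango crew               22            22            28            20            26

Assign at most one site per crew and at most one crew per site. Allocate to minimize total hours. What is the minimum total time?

Min total: 67 hours

Optimal: Sierra crew→Central site (12 hours), Delta crew→South site (10 hours), Echo crew→Ridge site (13 hours), Lima crew→East site (12 hours), Tango crew→North site (20 hours) — total 12+10+13+12+20 = 67 hours.
Column-greedy (each site in turn goes to its cheapest remaining crew) gives 68 hours, worse by 1.
Next-best assignment: Sierra crew→Central site, Delta crew→East site, Echo crew→Ridge site, Lima crew→South site, Tango crew→North site = 68 hours.
Swapping Lima crew↔Delta crew (Lima crew→South site 13 hours, Delta crew→East site 10 hours) adds 1.
Every other assignment is strictly worse.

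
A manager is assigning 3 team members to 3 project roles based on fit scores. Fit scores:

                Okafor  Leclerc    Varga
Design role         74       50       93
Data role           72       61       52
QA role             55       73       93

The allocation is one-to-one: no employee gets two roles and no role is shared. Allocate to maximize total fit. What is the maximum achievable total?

Optimal: Okafor→Data role (72 pts), Leclerc→QA role (73 pts), Varga→Design role (93 pts) — total 72+73+93 = 238 pts.
Row-greedy (each employee in turn takes its best remaining role) gives 199 pts, worse by 39.

Max total: 238 pts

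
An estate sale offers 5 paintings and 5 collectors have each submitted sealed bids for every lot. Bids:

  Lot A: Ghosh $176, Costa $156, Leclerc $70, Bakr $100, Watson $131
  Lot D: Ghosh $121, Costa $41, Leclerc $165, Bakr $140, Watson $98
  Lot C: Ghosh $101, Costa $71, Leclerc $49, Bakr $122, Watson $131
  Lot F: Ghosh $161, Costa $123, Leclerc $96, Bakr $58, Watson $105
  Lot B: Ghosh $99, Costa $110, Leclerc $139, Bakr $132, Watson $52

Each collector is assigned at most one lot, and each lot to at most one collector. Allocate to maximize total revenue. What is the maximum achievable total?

Max total: $745

Optimal: Ghosh→Lot F ($161), Costa→Lot A ($156), Leclerc→Lot D ($165), Bakr→Lot B ($132), Watson→Lot C ($131) — total 161+156+165+132+131 = $745.
Column-greedy (each lot in turn goes to its best remaining collector) gives $727, worse by 18.
Next-best assignment: Ghosh→Lot A, Costa→Lot F, Leclerc→Lot D, Bakr→Lot B, Watson→Lot C = $727.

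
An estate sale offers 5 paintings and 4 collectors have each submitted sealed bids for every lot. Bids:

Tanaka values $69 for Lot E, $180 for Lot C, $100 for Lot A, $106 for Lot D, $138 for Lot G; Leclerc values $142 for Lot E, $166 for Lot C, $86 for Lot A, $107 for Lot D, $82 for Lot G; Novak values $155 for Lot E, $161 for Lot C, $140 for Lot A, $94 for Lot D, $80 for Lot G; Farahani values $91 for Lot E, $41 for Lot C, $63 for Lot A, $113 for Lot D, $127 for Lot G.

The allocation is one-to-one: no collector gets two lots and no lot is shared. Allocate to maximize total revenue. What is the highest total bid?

Max total: $589

This is a one-to-one assignment (maximum-weight bipartite matching).
Optimal: Tanaka→Lot C ($180), Leclerc→Lot E ($142), Novak→Lot A ($140), Farahani→Lot G ($127) — total 180+142+140+127 = $589.
Max-entry greedy (repeatedly take the single best remaining cell) gives $569, worse by 20.
Swapping Farahani↔Leclerc (Farahani→Lot E $91, Leclerc→Lot G $82) loses 96.
Checked against all permutations: $589 is optimal.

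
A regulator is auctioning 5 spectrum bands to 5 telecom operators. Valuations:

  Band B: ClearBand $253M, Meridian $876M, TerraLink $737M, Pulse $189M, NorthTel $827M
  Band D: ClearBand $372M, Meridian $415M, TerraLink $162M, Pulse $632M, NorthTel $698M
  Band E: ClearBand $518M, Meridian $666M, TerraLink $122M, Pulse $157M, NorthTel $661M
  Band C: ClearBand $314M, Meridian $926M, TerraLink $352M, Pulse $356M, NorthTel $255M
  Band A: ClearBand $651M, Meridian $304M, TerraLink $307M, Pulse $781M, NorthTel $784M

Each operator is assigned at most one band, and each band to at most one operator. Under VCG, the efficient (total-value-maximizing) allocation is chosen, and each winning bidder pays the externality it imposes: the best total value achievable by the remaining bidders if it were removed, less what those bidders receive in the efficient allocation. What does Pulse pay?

Efficient allocation: ClearBand→Band E ($518M), Meridian→Band C ($926M), TerraLink→Band B ($737M), Pulse→Band A ($781M), NorthTel→Band D ($698M); total welfare W = $3660M.
Pulse receives Band A at value $781M, so the others get W − 781 = $2879M.
Without Pulse: best allocation of the remaining 4 bidders over all 5 bands is ClearBand→Band A ($651M), Meridian→Band C ($926M), TerraLink→Band B ($737M), NorthTel→Band D ($698M), total $3012M.
VCG payment = (others' best without Pulse) − (others' welfare with Pulse) = 3012 − 2879 = $133M.

Pulse pays $133M.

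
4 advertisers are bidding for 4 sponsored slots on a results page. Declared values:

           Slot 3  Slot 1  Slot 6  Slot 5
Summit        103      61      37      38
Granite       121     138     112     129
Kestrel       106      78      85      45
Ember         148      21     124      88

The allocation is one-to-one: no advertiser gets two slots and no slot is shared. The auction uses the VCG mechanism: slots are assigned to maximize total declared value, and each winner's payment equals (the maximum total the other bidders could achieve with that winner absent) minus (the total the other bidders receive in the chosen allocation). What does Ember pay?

Efficient allocation: Summit→Slot 3 ($103), Granite→Slot 5 ($129), Kestrel→Slot 1 ($78), Ember→Slot 6 ($124); total welfare W = $434.
Ember receives Slot 6 at value $124, so the others get W − 124 = $310.
Without Ember: best allocation of the remaining 3 bidders over all 4 slots is Summit→Slot 3 ($103), Granite→Slot 1 ($138), Kestrel→Slot 6 ($85), total $326.
VCG payment = (others' best without Ember) − (others' welfare with Ember) = 326 − 310 = $16.

Ember pays $16.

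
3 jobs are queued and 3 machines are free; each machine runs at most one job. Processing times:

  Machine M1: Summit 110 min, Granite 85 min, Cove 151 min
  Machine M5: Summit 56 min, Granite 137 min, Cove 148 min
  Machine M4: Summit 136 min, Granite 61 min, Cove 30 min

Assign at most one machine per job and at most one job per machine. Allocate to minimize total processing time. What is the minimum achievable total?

Minimum total: 171 min

Optimal: Summit→Machine M5 (56 min), Granite→Machine M1 (85 min), Cove→Machine M4 (30 min) — total 56+85+30 = 171 min.
Row-greedy (each job in turn takes its cheapest remaining machine) gives 268 min, worse by 97.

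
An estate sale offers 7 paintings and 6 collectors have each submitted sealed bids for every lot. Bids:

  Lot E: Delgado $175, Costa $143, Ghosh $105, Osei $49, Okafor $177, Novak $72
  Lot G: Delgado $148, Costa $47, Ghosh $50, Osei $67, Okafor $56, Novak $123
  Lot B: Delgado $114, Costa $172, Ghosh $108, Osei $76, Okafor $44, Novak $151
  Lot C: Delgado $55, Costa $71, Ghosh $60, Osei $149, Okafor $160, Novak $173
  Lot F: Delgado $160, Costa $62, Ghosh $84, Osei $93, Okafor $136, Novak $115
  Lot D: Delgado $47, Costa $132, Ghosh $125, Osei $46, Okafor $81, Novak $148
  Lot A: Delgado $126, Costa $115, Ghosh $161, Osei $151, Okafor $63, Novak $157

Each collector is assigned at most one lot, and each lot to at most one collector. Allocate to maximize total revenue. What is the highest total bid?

This is the linear assignment problem.
Optimal: Delgado→Lot F ($160), Costa→Lot B ($172), Ghosh→Lot A ($161), Osei→Lot C ($149), Okafor→Lot E ($177), Novak→Lot D ($148) — total 160+172+161+149+177+148 = $967.
Max-entry greedy (repeatedly take the single best remaining cell) gives $910, worse by 57.

Maximum total: $967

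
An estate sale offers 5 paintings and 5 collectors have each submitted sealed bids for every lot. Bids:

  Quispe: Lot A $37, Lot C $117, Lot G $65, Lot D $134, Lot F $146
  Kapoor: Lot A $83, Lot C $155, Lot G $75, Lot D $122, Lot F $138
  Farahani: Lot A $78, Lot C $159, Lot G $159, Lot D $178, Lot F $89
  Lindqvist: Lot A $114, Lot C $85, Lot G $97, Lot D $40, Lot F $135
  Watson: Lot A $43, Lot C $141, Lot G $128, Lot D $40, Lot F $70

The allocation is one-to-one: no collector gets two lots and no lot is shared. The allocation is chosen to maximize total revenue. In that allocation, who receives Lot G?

Watson receives Lot G.

Optimal: Quispe→Lot F ($146), Kapoor→Lot C ($155), Farahani→Lot D ($178), Lindqvist→Lot A ($114), Watson→Lot G ($128) — total 146+155+178+114+128 = $721.
Column-greedy (each lot in turn goes to its best remaining collector) gives $673, worse by 48.
Checked against all permutations: $721 is optimal.
Watson's own top lot is Lot C ($141), but forcing Watson→Lot C and reassigning the rest optimally gives only $686 — worse by 35.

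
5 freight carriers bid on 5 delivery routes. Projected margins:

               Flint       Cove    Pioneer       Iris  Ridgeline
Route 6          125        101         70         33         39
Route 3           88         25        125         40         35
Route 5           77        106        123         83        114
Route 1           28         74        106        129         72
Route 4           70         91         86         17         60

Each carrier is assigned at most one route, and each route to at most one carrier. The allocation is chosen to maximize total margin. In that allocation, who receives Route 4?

This is the linear assignment problem.
Optimal: Flint→Route 6 ($125k), Cove→Route 4 ($91k), Pioneer→Route 3 ($125k), Iris→Route 1 ($129k), Ridgeline→Route 5 ($114k) — total 125+91+125+129+114 = $584k.
Row-greedy (each carrier in turn takes its best remaining route) gives $545k, worse by 39.
Cove's own top route is Route 5 ($106k), but forcing Cove→Route 5 and reassigning the rest optimally gives only $545k — worse by 39.

Cove receives Route 4.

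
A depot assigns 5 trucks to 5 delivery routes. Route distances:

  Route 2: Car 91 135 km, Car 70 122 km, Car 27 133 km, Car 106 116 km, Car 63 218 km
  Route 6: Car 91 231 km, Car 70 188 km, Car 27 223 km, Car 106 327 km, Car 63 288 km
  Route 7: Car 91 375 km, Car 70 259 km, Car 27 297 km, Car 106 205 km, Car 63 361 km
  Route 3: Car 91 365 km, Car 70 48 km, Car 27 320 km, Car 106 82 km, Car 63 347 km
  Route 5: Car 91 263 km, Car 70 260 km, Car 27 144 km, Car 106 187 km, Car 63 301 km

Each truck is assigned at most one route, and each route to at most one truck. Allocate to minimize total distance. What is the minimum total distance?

Optimal: Car 91→Route 2 (135 km), Car 70→Route 3 (48 km), Car 27→Route 5 (144 km), Car 106→Route 7 (205 km), Car 63→Route 6 (288 km) — total 135+48+144+205+288 = 820 km.
Column-greedy (each route in turn goes to its cheapest remaining truck) gives 1211 km, worse by 391.
Checked against all permutations: 820 km is optimal.

Min total: 820 km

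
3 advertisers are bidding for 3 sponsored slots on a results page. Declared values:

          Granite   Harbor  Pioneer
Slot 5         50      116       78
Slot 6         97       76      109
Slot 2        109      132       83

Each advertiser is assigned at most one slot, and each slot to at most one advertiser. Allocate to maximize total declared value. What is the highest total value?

This is a one-to-one assignment (maximum-weight bipartite matching).
Optimal: Granite→Slot 2 ($109), Harbor→Slot 5 ($116), Pioneer→Slot 6 ($109) — total 109+116+109 = $334.
Max-entry greedy (repeatedly take the single best remaining cell) gives $291, worse by 43.
Next-best assignment: Granite→Slot 6, Harbor→Slot 2, Pioneer→Slot 5 = $307.

Max total: $334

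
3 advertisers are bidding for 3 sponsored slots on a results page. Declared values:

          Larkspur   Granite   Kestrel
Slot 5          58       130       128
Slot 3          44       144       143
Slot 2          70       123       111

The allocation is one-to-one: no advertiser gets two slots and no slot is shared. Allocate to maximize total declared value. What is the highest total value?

Treat this as an assignment problem: match each advertiser to one slot.
Optimal: Larkspur→Slot 2 ($70), Granite→Slot 5 ($130), Kestrel→Slot 3 ($143) — total 70+130+143 = $343.
Max-entry greedy (repeatedly take the single best remaining cell) gives $342, worse by 1.
Next-best assignment: Larkspur→Slot 2, Granite→Slot 3, Kestrel→Slot 5 = $342.

Maximum total: $343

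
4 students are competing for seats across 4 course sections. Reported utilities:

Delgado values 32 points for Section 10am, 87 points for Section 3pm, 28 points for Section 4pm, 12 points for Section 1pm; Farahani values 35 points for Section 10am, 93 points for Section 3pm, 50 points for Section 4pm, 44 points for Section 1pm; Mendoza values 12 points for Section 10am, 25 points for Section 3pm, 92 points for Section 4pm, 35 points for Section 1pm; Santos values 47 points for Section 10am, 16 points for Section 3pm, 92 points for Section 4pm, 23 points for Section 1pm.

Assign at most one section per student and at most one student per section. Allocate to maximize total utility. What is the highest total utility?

Treat this as an assignment problem: match each student to one section.
Optimal: Delgado→Section 3pm (87 points), Farahani→Section 1pm (44 points), Mendoza→Section 4pm (92 points), Santos→Section 10am (47 points) — total 87+44+92+47 = 270 points.
Column-greedy (each section in turn goes to its best remaining student) gives 244 points, worse by 26.
Next-best assignment: Delgado→Section 10am, Farahani→Section 3pm, Mendoza→Section 1pm, Santos→Section 4pm = 252 points.
Swapping Santos↔Farahani (Santos→Section 1pm 23 points, Farahani→Section 10am 35 points) loses 33.
No other one-to-one assignment exceeds 270 points.

Max total: 270 points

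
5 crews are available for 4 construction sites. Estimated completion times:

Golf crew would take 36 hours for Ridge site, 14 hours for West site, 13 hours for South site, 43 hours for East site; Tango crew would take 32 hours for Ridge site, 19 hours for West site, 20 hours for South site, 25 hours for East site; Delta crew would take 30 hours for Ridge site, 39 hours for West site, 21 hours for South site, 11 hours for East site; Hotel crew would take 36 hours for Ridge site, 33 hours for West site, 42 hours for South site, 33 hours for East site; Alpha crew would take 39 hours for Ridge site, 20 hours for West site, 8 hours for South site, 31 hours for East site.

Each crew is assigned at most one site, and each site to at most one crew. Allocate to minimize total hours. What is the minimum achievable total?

Minimum total: 65 hours

Optimal: Tango crew→Ridge site (32 hours), Golf crew→West site (14 hours), Alpha crew→South site (8 hours), Delta crew→East site (11 hours) — total 32+14+8+11 = 65 hours.
Row-greedy (each crew in turn takes its cheapest remaining site) gives 79 hours, worse by 14.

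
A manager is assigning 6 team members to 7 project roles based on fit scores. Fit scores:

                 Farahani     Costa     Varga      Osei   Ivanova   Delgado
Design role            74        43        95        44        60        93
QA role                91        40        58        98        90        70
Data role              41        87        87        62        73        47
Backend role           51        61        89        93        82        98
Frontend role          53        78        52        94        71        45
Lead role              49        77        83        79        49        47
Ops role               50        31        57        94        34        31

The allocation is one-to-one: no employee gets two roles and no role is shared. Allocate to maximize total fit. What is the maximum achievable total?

Maximum total: 536 pts

Optimal: Farahani→QA role (91 pts), Costa→Data role (87 pts), Varga→Design role (95 pts), Osei→Ops role (94 pts), Ivanova→Frontend role (71 pts), Delgado→Backend role (98 pts) — total 91+87+95+94+71+98 = 536 pts.
Column-greedy (each role in turn goes to its best remaining employee) gives 498 pts, worse by 38.
Next-best assignment: Farahani→QA role, Costa→Data role, Varga→Lead role, Osei→Frontend role, Ivanova→Backend role, Delgado→Design role = 530 pts.
No other one-to-one assignment exceeds 536 pts.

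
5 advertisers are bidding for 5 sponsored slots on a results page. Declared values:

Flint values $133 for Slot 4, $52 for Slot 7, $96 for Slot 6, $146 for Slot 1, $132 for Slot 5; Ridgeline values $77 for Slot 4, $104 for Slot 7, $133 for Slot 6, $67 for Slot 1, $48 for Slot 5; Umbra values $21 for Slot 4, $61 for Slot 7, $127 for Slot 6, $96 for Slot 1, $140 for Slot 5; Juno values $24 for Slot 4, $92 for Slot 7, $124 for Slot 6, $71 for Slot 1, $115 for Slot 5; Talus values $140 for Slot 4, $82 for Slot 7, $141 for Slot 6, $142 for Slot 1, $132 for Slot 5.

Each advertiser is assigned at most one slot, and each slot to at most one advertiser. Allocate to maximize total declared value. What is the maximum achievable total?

This is the linear assignment problem.
Optimal: Flint→Slot 1 ($146), Ridgeline→Slot 7 ($104), Umbra→Slot 5 ($140), Juno→Slot 6 ($124), Talus→Slot 4 ($140) — total 146+104+140+124+140 = $654.
Max-entry greedy (repeatedly take the single best remaining cell) gives $555, worse by 99.
Next-best assignment: Flint→Slot 1, Ridgeline→Slot 6, Umbra→Slot 5, Juno→Slot 7, Talus→Slot 4 = $651.
No other one-to-one assignment exceeds $654.

Max total: $654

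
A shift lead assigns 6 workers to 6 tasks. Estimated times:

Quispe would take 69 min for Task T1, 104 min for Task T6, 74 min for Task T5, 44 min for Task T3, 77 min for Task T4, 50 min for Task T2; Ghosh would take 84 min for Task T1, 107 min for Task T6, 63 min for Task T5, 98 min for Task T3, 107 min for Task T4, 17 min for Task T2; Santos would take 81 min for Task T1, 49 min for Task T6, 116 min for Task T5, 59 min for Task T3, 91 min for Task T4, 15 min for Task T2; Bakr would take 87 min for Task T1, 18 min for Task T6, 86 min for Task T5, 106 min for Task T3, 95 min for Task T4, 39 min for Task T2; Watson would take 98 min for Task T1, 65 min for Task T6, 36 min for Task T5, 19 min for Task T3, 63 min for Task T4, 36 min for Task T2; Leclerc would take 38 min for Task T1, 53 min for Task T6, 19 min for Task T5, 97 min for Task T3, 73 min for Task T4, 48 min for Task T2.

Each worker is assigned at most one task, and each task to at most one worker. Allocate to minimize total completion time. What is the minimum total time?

Min total: 230 min

This is the linear assignment problem.
Optimal: Quispe→Task T4 (77 min), Ghosh→Task T5 (63 min), Santos→Task T2 (15 min), Bakr→Task T6 (18 min), Watson→Task T3 (19 min), Leclerc→Task T1 (38 min) — total 77+63+15+18+19+38 = 230 min.
Column-greedy (each task in turn goes to its cheapest remaining worker) gives 244 min, worse by 14.
Next-best assignment: Quispe→Task T4, Ghosh→Task T2, Santos→Task T1, Bakr→Task T6, Watson→Task T3, Leclerc→Task T5 = 231 min.
Swapping Quispe↔Watson (Quispe→Task T3 44 min, Watson→Task T4 63 min) adds 11.
Checked against all permutations: 230 min is optimal.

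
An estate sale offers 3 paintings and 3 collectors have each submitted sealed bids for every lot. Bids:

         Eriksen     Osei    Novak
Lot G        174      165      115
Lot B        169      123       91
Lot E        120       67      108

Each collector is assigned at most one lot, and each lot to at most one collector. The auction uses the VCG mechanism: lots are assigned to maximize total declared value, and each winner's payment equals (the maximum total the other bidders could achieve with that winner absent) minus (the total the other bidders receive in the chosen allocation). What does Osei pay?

Efficient allocation: Eriksen→Lot B ($169), Osei→Lot G ($165), Novak→Lot E ($108); total welfare W = $442.
Osei receives Lot G at value $165, so the others get W − 165 = $277.
Without Osei: best allocation of the remaining 2 bidders over all 3 lots is Eriksen→Lot B ($169), Novak→Lot G ($115), total $284.
VCG payment = (others' best without Osei) − (others' welfare with Osei) = 284 − 277 = $7.

Osei pays $7.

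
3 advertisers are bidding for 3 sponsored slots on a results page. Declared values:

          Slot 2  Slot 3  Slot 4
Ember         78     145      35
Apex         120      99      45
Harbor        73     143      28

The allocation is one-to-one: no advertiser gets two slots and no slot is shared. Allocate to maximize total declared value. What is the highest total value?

Treat this as an assignment problem: match each advertiser to one slot.
Optimal: Ember→Slot 4 ($35), Apex→Slot 2 ($120), Harbor→Slot 3 ($143) — total 35+120+143 = $298.
Row-greedy (each advertiser in turn takes its best remaining slot) gives $293, worse by 5.

Max total: $298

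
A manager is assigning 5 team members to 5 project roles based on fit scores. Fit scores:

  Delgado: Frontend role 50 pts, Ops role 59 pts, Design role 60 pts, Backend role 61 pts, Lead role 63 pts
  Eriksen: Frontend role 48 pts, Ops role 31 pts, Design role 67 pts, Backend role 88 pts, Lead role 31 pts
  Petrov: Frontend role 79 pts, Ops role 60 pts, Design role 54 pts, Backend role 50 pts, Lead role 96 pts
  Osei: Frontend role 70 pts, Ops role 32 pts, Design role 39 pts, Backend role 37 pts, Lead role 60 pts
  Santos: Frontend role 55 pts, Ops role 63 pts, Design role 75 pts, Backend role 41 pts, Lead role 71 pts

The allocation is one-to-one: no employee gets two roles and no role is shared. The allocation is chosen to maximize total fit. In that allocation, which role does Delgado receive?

Delgado receives Ops role.

Optimal: Delgado→Ops role (59 pts), Eriksen→Backend role (88 pts), Petrov→Lead role (96 pts), Osei→Frontend role (70 pts), Santos→Design role (75 pts) — total 59+88+96+70+75 = 388 pts.
Swapping Petrov↔Delgado (Petrov→Ops role 60 pts, Delgado→Lead role 63 pts) loses 32.
Delgado's own top role is Lead role (63 pts), but forcing Delgado→Lead role and reassigning the rest optimally gives only 356 pts — worse by 32.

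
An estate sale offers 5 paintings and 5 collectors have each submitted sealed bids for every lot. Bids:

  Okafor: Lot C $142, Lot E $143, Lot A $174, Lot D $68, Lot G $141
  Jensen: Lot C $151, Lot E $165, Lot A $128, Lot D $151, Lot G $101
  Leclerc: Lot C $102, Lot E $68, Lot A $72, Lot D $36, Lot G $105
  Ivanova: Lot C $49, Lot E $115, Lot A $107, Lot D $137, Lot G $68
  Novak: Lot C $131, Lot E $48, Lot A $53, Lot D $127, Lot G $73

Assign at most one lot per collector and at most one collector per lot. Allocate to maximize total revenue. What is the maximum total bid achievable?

Maximum total: $712

Optimal: Okafor→Lot A ($174), Jensen→Lot E ($165), Leclerc→Lot G ($105), Ivanova→Lot D ($137), Novak→Lot C ($131) — total 174+165+105+137+131 = $712.
Column-greedy (each lot in turn goes to its best remaining collector) gives $633, worse by 79.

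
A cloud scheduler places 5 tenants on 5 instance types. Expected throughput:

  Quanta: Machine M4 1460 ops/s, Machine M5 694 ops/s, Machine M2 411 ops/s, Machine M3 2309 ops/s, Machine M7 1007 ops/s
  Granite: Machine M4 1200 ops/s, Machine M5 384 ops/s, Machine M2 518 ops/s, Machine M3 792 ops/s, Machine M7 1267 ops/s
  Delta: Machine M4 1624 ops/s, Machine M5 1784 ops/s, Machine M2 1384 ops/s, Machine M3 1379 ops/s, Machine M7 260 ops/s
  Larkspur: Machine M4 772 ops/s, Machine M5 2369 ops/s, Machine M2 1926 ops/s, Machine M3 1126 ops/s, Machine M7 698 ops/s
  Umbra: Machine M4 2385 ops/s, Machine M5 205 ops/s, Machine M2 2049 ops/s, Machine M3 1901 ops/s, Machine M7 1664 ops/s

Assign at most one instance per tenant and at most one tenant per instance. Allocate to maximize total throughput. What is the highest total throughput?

Maximum total: 9714 ops/s

Optimal: Quanta→Machine M3 (2309 ops/s), Granite→Machine M7 (1267 ops/s), Delta→Machine M2 (1384 ops/s), Larkspur→Machine M5 (2369 ops/s), Umbra→Machine M4 (2385 ops/s) — total 2309+1267+1384+2369+2385 = 9714 ops/s.
Row-greedy (each tenant in turn takes its best remaining instance) gives 9671 ops/s, worse by 43.
Swapping Quanta↔Umbra (Quanta→Machine M4 1460 ops/s, Umbra→Machine M3 1901 ops/s) loses 1333.
No other one-to-one assignment exceeds 9714 ops/s.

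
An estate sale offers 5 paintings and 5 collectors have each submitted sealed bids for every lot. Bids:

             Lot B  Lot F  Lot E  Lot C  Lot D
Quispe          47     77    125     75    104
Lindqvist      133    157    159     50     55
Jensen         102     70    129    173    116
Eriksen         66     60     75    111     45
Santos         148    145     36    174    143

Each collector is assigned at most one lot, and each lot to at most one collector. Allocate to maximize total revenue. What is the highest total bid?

Optimal: Quispe→Lot E ($125), Lindqvist→Lot F ($157), Jensen→Lot C ($173), Eriksen→Lot B ($66), Santos→Lot D ($143) — total 125+157+173+66+143 = $664.
Column-greedy (each lot in turn goes to its best remaining collector) gives $649, worse by 15.
Swapping Lindqvist↔Santos (Lindqvist→Lot D $55, Santos→Lot F $145) loses 100.
Checked against all permutations: $664 is optimal.

Max total: $664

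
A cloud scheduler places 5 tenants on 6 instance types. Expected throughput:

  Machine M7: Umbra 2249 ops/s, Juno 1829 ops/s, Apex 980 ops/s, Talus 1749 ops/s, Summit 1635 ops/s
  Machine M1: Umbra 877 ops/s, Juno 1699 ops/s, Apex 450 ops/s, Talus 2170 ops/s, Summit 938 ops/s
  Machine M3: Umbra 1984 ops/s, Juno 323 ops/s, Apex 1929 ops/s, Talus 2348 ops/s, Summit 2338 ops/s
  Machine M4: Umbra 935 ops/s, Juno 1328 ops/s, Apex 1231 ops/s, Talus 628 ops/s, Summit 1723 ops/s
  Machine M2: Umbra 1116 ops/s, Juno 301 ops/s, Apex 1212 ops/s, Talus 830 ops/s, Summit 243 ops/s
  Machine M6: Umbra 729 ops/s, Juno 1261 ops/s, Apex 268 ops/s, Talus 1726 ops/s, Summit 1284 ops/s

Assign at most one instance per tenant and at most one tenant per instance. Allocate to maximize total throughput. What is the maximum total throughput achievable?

This is the linear assignment problem.
Optimal: Umbra→Machine M7 (2249 ops/s), Juno→Machine M6 (1261 ops/s), Apex→Machine M3 (1929 ops/s), Talus→Machine M1 (2170 ops/s), Summit→Machine M4 (1723 ops/s) — total 2249+1261+1929+2170+1723 = 9332 ops/s.
Row-greedy (each tenant in turn takes its best remaining instance) gives 9326 ops/s, worse by 6.

Maximum total: 9332 ops/s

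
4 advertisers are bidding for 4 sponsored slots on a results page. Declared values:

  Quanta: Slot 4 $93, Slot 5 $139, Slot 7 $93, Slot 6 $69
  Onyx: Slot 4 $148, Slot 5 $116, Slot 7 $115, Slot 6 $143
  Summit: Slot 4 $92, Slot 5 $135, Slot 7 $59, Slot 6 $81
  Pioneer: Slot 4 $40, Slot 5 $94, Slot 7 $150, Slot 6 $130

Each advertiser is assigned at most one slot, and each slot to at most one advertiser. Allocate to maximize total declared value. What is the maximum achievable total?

Treat this as an assignment problem: match each advertiser to one slot.
Optimal: Quanta→Slot 5 ($139), Onyx→Slot 6 ($143), Summit→Slot 4 ($92), Pioneer→Slot 7 ($150) — total 139+143+92+150 = $524.
Max-entry greedy (repeatedly take the single best remaining cell) gives $518, worse by 6.

Max total: $524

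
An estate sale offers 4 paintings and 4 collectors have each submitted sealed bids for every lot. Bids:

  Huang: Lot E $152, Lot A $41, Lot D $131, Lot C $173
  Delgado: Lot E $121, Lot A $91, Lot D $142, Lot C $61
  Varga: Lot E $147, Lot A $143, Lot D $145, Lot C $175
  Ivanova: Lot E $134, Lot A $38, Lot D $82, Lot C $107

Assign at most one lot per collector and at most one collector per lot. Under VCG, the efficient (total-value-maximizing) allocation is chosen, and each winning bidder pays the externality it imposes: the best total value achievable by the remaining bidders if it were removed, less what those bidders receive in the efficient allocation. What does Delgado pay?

Efficient allocation: Huang→Lot C ($173), Delgado→Lot D ($142), Varga→Lot A ($143), Ivanova→Lot E ($134); total welfare W = $592.
Delgado receives Lot D at value $142, so the others get W − 142 = $450.
Without Delgado: best allocation of the remaining 3 bidders over all 4 lots is Huang→Lot C ($173), Varga→Lot D ($145), Ivanova→Lot E ($134), total $452.
VCG payment = (others' best without Delgado) − (others' welfare with Delgado) = 452 − 450 = $2.

Delgado pays $2.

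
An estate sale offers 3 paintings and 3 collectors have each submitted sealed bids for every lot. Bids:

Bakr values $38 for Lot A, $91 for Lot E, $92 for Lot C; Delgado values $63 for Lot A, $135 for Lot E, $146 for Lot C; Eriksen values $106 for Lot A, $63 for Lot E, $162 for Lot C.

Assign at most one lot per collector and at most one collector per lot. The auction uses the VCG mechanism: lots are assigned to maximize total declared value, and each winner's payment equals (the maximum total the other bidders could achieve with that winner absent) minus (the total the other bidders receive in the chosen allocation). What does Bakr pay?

Efficient allocation: Bakr→Lot E ($91), Delgado→Lot C ($146), Eriksen→Lot A ($106); total welfare W = $343.
Bakr receives Lot E at value $91, so the others get W − 91 = $252.
Without Bakr: best allocation of the remaining 2 bidders over all 3 lots is Delgado→Lot E ($135), Eriksen→Lot C ($162), total $297.
VCG payment = (others' best without Bakr) − (others' welfare with Bakr) = 297 − 252 = $45.

Bakr pays $45.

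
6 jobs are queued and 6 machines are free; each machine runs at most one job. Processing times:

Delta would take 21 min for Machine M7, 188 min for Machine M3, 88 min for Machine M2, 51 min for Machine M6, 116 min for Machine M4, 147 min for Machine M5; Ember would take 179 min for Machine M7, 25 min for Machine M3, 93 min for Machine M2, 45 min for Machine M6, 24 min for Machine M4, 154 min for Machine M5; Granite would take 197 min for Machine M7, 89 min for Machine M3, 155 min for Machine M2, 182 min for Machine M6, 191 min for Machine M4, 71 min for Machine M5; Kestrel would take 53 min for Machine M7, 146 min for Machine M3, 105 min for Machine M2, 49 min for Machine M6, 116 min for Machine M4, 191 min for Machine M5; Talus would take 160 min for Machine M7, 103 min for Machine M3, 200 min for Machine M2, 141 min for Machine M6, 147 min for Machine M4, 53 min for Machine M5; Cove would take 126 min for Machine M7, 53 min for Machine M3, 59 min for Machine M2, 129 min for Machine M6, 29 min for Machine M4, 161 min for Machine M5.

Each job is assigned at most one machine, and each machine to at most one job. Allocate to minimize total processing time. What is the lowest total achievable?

Minimum total: 295 min

Optimal: Delta→Machine M7 (21 min), Ember→Machine M4 (24 min), Granite→Machine M3 (89 min), Kestrel→Machine M6 (49 min), Talus→Machine M5 (53 min), Cove→Machine M2 (59 min) — total 21+24+89+49+53+59 = 295 min.
Min-entry greedy (repeatedly take the single cheapest remaining cell) gives 355 min, worse by 60.
Next-best assignment: Delta→Machine M7, Ember→Machine M4, Granite→Machine M5, Kestrel→Machine M6, Talus→Machine M3, Cove→Machine M2 = 327 min.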